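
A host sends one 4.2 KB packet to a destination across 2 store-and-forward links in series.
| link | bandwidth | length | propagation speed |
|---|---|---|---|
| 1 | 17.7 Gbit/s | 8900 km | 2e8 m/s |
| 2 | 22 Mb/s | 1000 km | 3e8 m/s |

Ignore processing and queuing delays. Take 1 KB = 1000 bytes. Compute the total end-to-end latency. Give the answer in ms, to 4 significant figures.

L = 33600 bits.
Transmission delays (L/R per hop): 0.00189831, 1.52727 ms; sum = 1.52917 ms.
Propagation delays (d/s per hop): 44.5, 3.33333 ms; sum = 47.8333 ms.
End-to-end = 49.36 ms.

49.36 ms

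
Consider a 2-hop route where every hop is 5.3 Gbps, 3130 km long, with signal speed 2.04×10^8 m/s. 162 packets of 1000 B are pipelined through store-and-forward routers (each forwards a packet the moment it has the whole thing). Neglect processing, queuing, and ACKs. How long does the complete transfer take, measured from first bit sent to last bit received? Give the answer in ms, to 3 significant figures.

30.9 ms

Per-hop transmission t_tx = L/R = 8000/5300000000 = 0.00150943 ms.
Per-hop propagation t_prop = 3130000/204000000 = 15.3431 ms.
Pipeline fill: first packet needs 2·t_tx to clear all hops; remaining 161 packets each add one t_tx.
Total = (2+162-1)·t_tx + 2·t_prop = 163·0.00150943 + 2·15.3431 = 30.9 ms.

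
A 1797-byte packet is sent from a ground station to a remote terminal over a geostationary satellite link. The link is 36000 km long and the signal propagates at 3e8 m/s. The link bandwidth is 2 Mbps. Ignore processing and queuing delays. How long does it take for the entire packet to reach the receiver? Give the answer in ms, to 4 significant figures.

L = 1797 × 8 = 14376 bits.
Transmission delay = L/R = 14376 / 2000000 = 7.188 ms.
Propagation delay = d/s = 36000000 m / 300000000 m/s = 120 ms.
Total = 127.2 ms.

127.2 ms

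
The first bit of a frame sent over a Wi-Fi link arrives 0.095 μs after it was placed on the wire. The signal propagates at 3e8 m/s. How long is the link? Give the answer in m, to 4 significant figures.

28.50 m

d = s × t_prop = 300000000 × 9.5e-08 = 28.50 m.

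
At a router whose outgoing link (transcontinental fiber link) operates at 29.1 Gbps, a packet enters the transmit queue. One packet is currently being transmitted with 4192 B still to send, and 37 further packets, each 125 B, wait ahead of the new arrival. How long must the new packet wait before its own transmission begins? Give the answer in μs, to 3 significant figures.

Each queued packet: L/R = 1000/29100000000 = 0.0343643 μs.
37 queued → 1.27148 μs.
Plus remaining 33536 bits of current packet: 1.15244 μs.
Queuing delay = 2.42 μs.

2.42 μs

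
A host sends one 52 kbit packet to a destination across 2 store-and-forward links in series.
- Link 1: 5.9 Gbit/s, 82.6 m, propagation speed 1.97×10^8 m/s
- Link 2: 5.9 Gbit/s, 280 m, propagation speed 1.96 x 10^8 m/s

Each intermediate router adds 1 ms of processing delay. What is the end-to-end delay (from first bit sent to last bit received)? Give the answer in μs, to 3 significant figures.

1020 μs

L = 52000 bits.
Transmission delay per hop = L/R = 52000/5900000000 = 8.81356 μs; 2 hops → 17.6271 μs.
Propagation delays (d/s per hop): 0.419289, 1.42857 μs; sum = 1.84786 μs.
Processing at 1 router(s): 1 × 1 ms = 1000 μs.
End-to-end = 1020 μs.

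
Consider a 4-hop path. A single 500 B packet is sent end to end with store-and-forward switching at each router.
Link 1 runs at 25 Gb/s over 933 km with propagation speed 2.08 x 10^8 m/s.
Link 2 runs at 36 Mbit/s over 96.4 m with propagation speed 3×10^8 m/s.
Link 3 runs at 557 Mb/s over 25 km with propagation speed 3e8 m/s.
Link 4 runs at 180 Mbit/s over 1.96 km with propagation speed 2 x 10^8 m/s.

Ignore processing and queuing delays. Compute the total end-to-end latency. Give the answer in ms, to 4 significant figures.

4.720 ms

L = 500 × 8 = 4000 bits.
Transmission delays (L/R per hop): 0.00016, 0.111111, 0.00718133, 0.0222222 ms; sum = 0.140675 ms.
Propagation delays (d/s per hop): 4.48558, 0.000321333, 0.0833333, 0.0098 ms; sum = 4.57903 ms.
End-to-end = 4.720 ms.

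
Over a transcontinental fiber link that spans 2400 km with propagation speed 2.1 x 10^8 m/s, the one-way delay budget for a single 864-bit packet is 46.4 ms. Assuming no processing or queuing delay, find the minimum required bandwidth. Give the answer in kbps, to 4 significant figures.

24.71 kbps

Propagation delay = 2400000 / 210000000 = 11.4286 ms.
Transmission budget = 46.4 − 11.4286 = 34.9714 ms.
R ≥ L / t_tx = 864 bits / 0.0349714 s = 24.71 kbps.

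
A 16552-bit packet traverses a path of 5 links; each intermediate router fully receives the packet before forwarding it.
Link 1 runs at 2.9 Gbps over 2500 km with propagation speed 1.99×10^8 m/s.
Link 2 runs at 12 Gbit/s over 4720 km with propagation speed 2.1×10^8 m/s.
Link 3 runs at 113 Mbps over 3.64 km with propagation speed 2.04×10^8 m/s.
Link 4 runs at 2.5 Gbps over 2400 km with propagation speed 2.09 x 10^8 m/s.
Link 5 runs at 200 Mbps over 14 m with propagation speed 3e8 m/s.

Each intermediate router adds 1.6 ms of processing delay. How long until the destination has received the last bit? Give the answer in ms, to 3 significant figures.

53.2 ms

Transmission delays (L/R per hop): 0.00570759, 0.00137933, 0.146478, 0.0066208, 0.08276 ms; sum = 0.242946 ms.
Propagation delays (d/s per hop): 12.5628, 22.4762, 0.0178431, 11.4833, 4.66667e-05 ms; sum = 46.5401 ms.
Processing at 4 router(s): 4 × 1.6 ms = 6.4 ms.
End-to-end = 53.2 ms.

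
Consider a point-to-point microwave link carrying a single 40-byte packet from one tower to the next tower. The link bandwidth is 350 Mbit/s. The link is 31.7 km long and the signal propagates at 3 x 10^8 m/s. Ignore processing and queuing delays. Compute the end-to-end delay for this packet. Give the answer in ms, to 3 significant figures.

0.107 ms

L = 40 × 8 = 320 bits.
Transmission delay = L/R = 320 / 350000000 = 0.000914286 ms.
Propagation delay = d/s = 31700 m / 300000000 m/s = 0.105667 ms.
Total = 0.107 ms.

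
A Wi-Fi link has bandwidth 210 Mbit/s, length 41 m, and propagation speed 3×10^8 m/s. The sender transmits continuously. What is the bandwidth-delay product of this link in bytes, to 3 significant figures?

Propagation delay = 41 / 300000000 = 1.36667e-07 s.
BDP = R × t_prop = 210000000 × 1.36667e-07 = 28.7 bits.
In bytes: 28.7/8 = 3.59 bytes.

3.59 bytes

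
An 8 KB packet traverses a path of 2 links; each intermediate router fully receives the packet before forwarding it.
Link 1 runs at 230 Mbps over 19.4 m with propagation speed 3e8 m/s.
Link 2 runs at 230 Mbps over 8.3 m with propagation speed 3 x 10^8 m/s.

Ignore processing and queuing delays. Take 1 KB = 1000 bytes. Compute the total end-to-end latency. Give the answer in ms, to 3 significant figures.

0.557 ms

L = 64000 bits.
Transmission delay per hop = L/R = 64000/230000000 = 0.278261 ms; 2 hops → 0.556522 ms.
Propagation delays (d/s per hop): 6.46667e-05, 2.76667e-05 ms; sum = 9.23333e-05 ms.
End-to-end = 0.557 ms.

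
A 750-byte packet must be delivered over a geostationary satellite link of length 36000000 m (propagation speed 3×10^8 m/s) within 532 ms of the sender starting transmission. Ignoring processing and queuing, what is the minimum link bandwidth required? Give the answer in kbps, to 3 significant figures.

14.6 kbps

L = 6000 bits.
Propagation delay = 36000000 / 300000000 = 120 ms.
Transmission budget = 532 − 120 = 412 ms.
R ≥ L / t_tx = 6000 bits / 0.412 s = 14.6 kbps.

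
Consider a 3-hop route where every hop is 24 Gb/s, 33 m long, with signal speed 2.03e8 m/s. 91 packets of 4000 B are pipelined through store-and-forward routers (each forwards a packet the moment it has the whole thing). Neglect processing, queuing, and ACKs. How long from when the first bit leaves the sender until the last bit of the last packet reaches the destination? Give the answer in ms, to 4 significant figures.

0.1245 ms

Per-hop transmission t_tx = L/R = 32000/24000000000 = 0.00133333 ms.
Per-hop propagation t_prop = 33/2.03e+08 = 0.000162562 ms.
Pipeline fill: first packet needs 3·t_tx to clear all hops; remaining 90 packets each add one t_tx.
Total = (3+91-1)·t_tx + 3·t_prop = 93·0.00133333 + 3·0.000162562 = 0.1245 ms.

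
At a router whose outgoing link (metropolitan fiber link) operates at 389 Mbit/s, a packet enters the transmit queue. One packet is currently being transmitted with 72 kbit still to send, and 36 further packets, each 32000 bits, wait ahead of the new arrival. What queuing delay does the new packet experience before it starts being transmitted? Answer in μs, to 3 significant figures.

3150 μs

Each queued packet: L/R = 32000/389000000 = 82.2622 μs.
36 queued → 2961.44 μs.
Plus remaining 72000 bits of current packet: 185.09 μs.
Queuing delay = 3150 μs.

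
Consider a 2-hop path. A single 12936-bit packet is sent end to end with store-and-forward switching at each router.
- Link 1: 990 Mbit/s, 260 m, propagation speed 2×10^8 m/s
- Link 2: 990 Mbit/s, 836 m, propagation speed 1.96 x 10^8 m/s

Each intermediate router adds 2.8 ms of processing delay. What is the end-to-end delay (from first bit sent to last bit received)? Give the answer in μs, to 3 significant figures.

2830 μs

Transmission delay per hop = L/R = 12936/990000000 = 13.0667 μs; 2 hops → 26.1333 μs.
Propagation delays (d/s per hop): 1.3, 4.26531 μs; sum = 5.56531 μs.
Processing at 1 router(s): 1 × 2.8 ms = 2800 μs.
End-to-end = 2830 μs.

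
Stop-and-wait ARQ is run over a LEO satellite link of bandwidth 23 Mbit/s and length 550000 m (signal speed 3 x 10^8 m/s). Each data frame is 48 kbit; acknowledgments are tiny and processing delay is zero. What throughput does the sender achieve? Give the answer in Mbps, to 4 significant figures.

8.343 Mbps

t_tx = L/R = 48000/23000000 = 0.00208696 s.
t_prop = 550000/300000000 = 0.00183333 s; RTT = 0.00366667 s.
Cycle = t_tx + RTT = 0.00575362 s.
Throughput = L / cycle = 48000 / 0.00575362 = 8.343 Mbps.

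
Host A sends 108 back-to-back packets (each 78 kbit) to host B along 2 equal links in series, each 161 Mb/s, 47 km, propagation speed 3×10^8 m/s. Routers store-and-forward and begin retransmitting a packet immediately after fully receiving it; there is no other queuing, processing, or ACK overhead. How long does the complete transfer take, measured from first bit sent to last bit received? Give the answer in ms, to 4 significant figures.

Per-hop transmission t_tx = L/R = 78000/161000000 = 0.484472 ms.
Per-hop propagation t_prop = 47000/300000000 = 0.156667 ms.
Pipeline fill: first packet needs 2·t_tx to clear all hops; remaining 107 packets each add one t_tx.
Total = (2+108-1)·t_tx + 2·t_prop = 109·0.484472 + 2·0.156667 = 53.12 ms.

53.12 ms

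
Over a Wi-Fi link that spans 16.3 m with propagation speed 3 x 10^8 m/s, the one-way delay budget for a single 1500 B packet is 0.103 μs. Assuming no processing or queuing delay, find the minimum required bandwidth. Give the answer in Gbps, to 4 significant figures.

L = 12000 bits.
Propagation delay = 16.3 / 300000000 = 0.0543333 μs.
Transmission budget = 0.103 − 0.0543333 = 0.0486667 μs.
R ≥ L / t_tx = 12000 bits / 4.86667e-08 s = 246.6 Gbps.

246.6 Gbps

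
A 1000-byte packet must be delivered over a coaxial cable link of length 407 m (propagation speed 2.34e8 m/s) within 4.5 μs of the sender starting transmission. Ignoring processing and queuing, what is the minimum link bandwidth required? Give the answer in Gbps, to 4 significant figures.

2.898 Gbps

L = 8000 bits.
Propagation delay = 407 / 234000000 = 1.73932 μs.
Transmission budget = 4.5 − 1.73932 = 2.76068 μs.
R ≥ L / t_tx = 8000 bits / 2.76068e-06 s = 2.898 Gbps.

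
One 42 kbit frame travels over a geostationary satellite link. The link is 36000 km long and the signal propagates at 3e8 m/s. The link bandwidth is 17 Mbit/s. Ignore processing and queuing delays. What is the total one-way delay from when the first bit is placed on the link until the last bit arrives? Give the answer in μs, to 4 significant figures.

122500 μs

L = 42000 bits.
Transmission delay = L/R = 42000 / 17000000 = 2470.59 μs.
Propagation delay = d/s = 36000000 m / 300000000 m/s = 120000 μs.
Total = 122500 μs.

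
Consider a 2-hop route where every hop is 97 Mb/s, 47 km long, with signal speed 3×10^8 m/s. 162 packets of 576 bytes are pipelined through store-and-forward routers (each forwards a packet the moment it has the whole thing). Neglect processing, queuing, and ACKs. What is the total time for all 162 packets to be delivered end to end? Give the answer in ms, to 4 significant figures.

8.057 ms

Per-hop transmission t_tx = L/R = 4608/97000000 = 0.0475052 ms.
Per-hop propagation t_prop = 47000/300000000 = 0.156667 ms.
Pipeline fill: first packet needs 2·t_tx to clear all hops; remaining 161 packets each add one t_tx.
Total = (2+162-1)·t_tx + 2·t_prop = 163·0.0475052 + 2·0.156667 = 8.057 ms.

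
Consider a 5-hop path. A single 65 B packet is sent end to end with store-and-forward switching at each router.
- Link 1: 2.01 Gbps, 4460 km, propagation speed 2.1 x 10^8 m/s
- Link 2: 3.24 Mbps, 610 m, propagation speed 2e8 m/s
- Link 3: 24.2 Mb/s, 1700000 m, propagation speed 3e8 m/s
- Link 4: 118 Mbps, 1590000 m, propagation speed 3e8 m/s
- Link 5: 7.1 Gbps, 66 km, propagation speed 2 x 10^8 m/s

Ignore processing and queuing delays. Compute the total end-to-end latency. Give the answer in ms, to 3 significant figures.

L = 65 × 8 = 520 bits.
Transmission delays (L/R per hop): 0.000258706, 0.160494, 0.0214876, 0.00440678, 7.32394e-05 ms; sum = 0.18672 ms.
Propagation delays (d/s per hop): 21.2381, 0.00305, 5.66667, 5.3, 0.33 ms; sum = 32.5378 ms.
End-to-end = 32.7 ms.

32.7 ms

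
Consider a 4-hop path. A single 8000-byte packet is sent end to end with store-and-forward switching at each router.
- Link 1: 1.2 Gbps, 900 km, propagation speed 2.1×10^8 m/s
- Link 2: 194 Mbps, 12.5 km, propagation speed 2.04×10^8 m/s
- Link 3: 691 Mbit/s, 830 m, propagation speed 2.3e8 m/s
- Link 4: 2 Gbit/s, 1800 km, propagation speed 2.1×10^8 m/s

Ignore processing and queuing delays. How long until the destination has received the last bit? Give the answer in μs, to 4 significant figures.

13430 μs

L = 8000 × 8 = 64000 bits.
Transmission delays (L/R per hop): 53.3333, 329.897, 92.6194, 32 μs; sum = 507.85 μs.
Propagation delays (d/s per hop): 4285.71, 61.2745, 3.6087, 8571.43 μs; sum = 12922 μs.
End-to-end = 13430 μs.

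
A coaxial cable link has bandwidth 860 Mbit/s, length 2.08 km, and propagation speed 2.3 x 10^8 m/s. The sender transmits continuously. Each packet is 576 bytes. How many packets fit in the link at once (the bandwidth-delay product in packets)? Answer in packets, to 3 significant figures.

Propagation delay = 2080 / 2.3e+08 = 9.04348e-06 s.
BDP = R × t_prop = 860000000 × 9.04348e-06 = 7777.39 bits.
In packets of 4608 bits: 1.69 packets.

1.69 packets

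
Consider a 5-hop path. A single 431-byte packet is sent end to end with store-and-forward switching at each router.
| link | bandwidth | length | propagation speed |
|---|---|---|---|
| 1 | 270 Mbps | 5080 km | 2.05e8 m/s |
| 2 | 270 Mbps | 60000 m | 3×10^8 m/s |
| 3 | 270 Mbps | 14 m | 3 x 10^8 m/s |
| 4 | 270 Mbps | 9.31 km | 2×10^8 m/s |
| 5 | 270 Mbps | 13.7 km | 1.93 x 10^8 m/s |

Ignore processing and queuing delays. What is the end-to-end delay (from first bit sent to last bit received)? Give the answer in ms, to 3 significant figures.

L = 431 × 8 = 3448 bits.
Transmission delay per hop = L/R = 3448/270000000 = 0.0127704 ms; 5 hops → 0.0638519 ms.
Propagation delays (d/s per hop): 24.7805, 0.2, 4.66667e-05, 0.04655, 0.0709845 ms; sum = 25.0981 ms.
End-to-end = 25.2 ms.

25.2 ms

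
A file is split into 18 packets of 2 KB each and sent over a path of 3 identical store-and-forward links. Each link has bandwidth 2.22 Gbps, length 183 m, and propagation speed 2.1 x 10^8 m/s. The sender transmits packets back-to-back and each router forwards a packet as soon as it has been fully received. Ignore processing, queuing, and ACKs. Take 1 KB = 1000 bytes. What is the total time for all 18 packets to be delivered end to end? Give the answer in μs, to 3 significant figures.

147 μs

Per-hop transmission t_tx = L/R = 16000/2220000000 = 7.20721 μs.
Per-hop propagation t_prop = 183/210000000 = 0.871429 μs.
Pipeline fill: first packet needs 3·t_tx to clear all hops; remaining 17 packets each add one t_tx.
Total = (3+18-1)·t_tx + 3·t_prop = 20·7.20721 + 3·0.871429 = 147 μs.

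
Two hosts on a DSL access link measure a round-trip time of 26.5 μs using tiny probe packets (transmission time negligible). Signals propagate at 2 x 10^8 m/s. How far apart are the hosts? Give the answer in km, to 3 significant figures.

2.65 km

One-way propagation = RTT/2 = 13.25 μs.
d = s × t = 200000000 × 1.325e-05 = 2.65 km.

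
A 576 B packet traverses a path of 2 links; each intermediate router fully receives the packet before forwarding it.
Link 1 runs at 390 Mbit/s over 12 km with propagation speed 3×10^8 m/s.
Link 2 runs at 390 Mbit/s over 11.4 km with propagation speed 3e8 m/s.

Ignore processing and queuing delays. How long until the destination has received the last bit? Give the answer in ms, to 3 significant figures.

L = 576 × 8 = 4608 bits.
Transmission delay per hop = L/R = 4608/390000000 = 0.0118154 ms; 2 hops → 0.0236308 ms.
Propagation delays (d/s per hop): 0.04, 0.038 ms; sum = 0.078 ms.
End-to-end = 0.102 ms.

0.102 ms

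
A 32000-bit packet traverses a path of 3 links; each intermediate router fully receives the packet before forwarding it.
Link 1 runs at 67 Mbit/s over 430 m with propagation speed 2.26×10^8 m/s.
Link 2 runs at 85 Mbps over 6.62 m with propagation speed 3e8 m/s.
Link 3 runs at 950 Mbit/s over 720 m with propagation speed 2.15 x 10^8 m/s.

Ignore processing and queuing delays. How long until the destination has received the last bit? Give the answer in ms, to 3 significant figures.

Transmission delays (L/R per hop): 0.477612, 0.376471, 0.0336842 ms; sum = 0.887767 ms.
Propagation delays (d/s per hop): 0.00190265, 2.20667e-05, 0.00334884 ms; sum = 0.00527356 ms.
End-to-end = 0.893 ms.

0.893 ms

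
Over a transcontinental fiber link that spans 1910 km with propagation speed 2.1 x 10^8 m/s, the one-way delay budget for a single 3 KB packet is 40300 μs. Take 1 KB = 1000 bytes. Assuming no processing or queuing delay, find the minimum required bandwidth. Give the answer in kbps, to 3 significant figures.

769 kbps

L = 24000 bits.
Propagation delay = 1910000 / 210000000 = 9095.24 μs.
Transmission budget = 40300 − 9095.24 = 31204.8 μs.
R ≥ L / t_tx = 24000 bits / 0.0312048 s = 769 kbps.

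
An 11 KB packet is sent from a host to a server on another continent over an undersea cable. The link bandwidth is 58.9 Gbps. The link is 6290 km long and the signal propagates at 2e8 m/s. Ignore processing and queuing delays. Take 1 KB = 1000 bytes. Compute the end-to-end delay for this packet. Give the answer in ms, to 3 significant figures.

L = 88000 bits.
Transmission delay = L/R = 88000 / 58900000000 = 0.00149406 ms.
Propagation delay = d/s = 6290000 m / 200000000 m/s = 31.45 ms.
Total = 31.5 ms.

31.5 ms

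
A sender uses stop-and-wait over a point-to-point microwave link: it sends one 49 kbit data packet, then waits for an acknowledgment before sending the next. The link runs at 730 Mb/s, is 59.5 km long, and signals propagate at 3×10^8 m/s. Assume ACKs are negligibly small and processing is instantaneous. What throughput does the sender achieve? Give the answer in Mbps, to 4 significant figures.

t_tx = L/R = 49000/730000000 = 6.71233e-05 s.
t_prop = 59500/300000000 = 0.000198333 s; RTT = 0.000396667 s.
Cycle = t_tx + RTT = 0.00046379 s.
Throughput = L / cycle = 49000 / 0.00046379 = 105.7 Mbps.

105.7 Mbps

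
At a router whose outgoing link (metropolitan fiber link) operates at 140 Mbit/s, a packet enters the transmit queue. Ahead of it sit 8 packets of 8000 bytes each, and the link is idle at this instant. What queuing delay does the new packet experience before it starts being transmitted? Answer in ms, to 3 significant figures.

Each queued packet: L/R = 64000/140000000 = 0.457143 ms.
8 queued → 3.65714 ms.
Queuing delay = 3.66 ms.

3.66 ms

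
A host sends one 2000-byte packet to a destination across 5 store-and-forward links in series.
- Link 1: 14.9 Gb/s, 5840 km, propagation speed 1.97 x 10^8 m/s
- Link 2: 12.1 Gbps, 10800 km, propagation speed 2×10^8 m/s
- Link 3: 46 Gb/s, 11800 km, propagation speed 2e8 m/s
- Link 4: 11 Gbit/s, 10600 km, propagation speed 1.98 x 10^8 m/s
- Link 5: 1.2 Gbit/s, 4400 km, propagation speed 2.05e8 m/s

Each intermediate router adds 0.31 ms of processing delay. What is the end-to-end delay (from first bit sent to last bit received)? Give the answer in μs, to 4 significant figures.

218900 μs

L = 2000 × 8 = 16000 bits.
Transmission delays (L/R per hop): 1.07383, 1.32231, 0.347826, 1.45455, 13.3333 μs; sum = 17.5318 μs.
Propagation delays (d/s per hop): 29644.7, 54000, 59000, 53535.4, 21463.4 μs; sum = 217643 μs.
Processing at 4 router(s): 4 × 0.31 ms = 1240 μs.
End-to-end = 218900 μs.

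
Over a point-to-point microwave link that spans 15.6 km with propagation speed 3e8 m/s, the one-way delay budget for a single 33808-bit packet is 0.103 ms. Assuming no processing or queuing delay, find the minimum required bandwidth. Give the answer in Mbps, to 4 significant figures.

662.9 Mbps

Propagation delay = 15600 / 300000000 = 0.052 ms.
Transmission budget = 0.103 − 0.052 = 0.051 ms.
R ≥ L / t_tx = 33808 bits / 5.1e-05 s = 662.9 Mbps.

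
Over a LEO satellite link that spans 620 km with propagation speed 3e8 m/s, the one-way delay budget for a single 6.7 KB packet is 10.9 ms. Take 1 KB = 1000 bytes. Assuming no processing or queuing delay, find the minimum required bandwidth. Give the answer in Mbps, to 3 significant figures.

6.07 Mbps

L = 53600 bits.
Propagation delay = 620000 / 300000000 = 2.06667 ms.
Transmission budget = 10.9 − 2.06667 = 8.83333 ms.
R ≥ L / t_tx = 53600 bits / 0.00883333 s = 6.07 Mbps.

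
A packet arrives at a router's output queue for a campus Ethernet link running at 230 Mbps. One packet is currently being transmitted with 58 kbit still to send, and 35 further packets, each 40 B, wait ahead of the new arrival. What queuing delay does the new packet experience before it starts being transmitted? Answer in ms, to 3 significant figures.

0.301 ms

Each queued packet: L/R = 320/230000000 = 0.0013913 ms.
35 queued → 0.0486957 ms.
Plus remaining 58000 bits of current packet: 0.252174 ms.
Queuing delay = 0.301 ms.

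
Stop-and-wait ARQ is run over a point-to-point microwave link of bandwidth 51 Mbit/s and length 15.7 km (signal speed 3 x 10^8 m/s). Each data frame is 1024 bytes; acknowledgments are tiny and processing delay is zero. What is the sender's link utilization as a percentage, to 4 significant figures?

t_tx = L/R = 8192/51000000 = 0.000160627 s.
t_prop = 15700/300000000 = 5.23333e-05 s; RTT = 0.000104667 s.
Cycle = t_tx + RTT = 0.000265294 s.
Utilization = t_tx / cycle = 0.000160627/0.000265294 = 60.55 %.

60.55 %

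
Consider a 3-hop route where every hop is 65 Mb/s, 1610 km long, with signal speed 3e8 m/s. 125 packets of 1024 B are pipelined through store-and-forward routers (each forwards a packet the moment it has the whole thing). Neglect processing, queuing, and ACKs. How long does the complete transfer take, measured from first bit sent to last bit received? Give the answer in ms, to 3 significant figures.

Per-hop transmission t_tx = L/R = 8192/65000000 = 0.126031 ms.
Per-hop propagation t_prop = 1610000/300000000 = 5.36667 ms.
Pipeline fill: first packet needs 3·t_tx to clear all hops; remaining 124 packets each add one t_tx.
Total = (3+125-1)·t_tx + 3·t_prop = 127·0.126031 + 3·5.36667 = 32.1 ms.

32.1 ms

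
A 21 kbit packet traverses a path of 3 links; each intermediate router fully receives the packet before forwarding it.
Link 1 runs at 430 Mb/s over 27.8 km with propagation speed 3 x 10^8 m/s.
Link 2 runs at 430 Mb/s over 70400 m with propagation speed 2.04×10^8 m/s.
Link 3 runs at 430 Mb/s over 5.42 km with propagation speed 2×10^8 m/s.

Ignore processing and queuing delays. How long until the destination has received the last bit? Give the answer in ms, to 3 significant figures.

L = 21000 bits.
Transmission delay per hop = L/R = 21000/430000000 = 0.0488372 ms; 3 hops → 0.146512 ms.
Propagation delays (d/s per hop): 0.0926667, 0.345098, 0.0271 ms; sum = 0.464865 ms.
End-to-end = 0.611 ms.

0.611 ms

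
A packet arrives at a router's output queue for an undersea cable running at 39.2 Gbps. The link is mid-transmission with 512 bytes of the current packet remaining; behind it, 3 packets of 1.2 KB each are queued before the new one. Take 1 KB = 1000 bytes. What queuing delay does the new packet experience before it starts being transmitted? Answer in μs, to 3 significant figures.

0.839 μs

Each queued packet: L/R = 9600/39200000000 = 0.244898 μs.
3 queued → 0.734694 μs.
Plus remaining 4096 bits of current packet: 0.10449 μs.
Queuing delay = 0.839 μs.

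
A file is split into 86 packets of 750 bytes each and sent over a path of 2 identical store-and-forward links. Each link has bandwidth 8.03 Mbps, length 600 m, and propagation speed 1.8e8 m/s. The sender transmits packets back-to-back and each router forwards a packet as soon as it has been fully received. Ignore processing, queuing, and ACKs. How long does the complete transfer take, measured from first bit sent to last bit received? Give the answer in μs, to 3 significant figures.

Per-hop transmission t_tx = L/R = 6000/8.03e+06 = 747.198 μs.
Per-hop propagation t_prop = 600/180000000 = 3.33333 μs.
Pipeline fill: first packet needs 2·t_tx to clear all hops; remaining 85 packets each add one t_tx.
Total = (2+86-1)·t_tx + 2·t_prop = 87·747.198 + 2·3.33333 = 65000 μs.

65000 μs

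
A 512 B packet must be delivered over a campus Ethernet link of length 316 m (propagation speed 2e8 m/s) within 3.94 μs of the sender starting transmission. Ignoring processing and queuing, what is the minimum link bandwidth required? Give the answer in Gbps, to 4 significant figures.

L = 4096 bits.
Propagation delay = 316 / 200000000 = 1.58 μs.
Transmission budget = 3.94 − 1.58 = 2.36 μs.
R ≥ L / t_tx = 4096 bits / 2.36e-06 s = 1.736 Gbps.

1.736 Gbps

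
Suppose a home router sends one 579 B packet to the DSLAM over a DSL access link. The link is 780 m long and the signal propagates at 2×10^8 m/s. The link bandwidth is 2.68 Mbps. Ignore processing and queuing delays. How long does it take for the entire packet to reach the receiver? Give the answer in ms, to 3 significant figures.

1.73 ms

L = 579 × 8 = 4632 bits.
Transmission delay = L/R = 4632 / 2680000 = 1.72836 ms.
Propagation delay = d/s = 780 m / 200000000 m/s = 0.0039 ms.
Total = 1.73 ms.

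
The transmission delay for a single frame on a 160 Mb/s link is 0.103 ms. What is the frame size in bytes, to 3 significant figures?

L = R × t_tx = 160000000 b/s × 0.000103 s = 16480 bits.
In bytes: 16480 / 8 = 2060 bytes.

2060 bytes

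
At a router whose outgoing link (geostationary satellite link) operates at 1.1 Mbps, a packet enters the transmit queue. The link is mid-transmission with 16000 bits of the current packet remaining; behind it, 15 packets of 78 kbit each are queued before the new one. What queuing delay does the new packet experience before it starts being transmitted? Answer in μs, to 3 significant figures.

1080000 μs

Each queued packet: L/R = 78000/1100000 = 70909.1 μs.
15 queued → 1063640 μs.
Plus remaining 16000 bits of current packet: 14545.5 μs.
Queuing delay = 1080000 μs.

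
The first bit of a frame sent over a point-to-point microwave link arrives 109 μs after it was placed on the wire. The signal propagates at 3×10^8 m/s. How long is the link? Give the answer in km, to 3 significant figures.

32.7 km

d = s × t_prop = 300000000 × 0.000109 = 32.7 km.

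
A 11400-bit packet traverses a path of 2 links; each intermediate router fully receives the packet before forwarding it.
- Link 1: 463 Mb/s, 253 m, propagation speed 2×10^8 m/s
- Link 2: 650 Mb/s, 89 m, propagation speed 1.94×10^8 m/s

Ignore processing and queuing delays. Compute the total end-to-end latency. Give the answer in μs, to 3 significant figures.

43.9 μs

Transmission delays (L/R per hop): 24.622, 17.5385 μs; sum = 42.1605 μs.
Propagation delays (d/s per hop): 1.265, 0.458763 μs; sum = 1.72376 μs.
End-to-end = 43.9 μs.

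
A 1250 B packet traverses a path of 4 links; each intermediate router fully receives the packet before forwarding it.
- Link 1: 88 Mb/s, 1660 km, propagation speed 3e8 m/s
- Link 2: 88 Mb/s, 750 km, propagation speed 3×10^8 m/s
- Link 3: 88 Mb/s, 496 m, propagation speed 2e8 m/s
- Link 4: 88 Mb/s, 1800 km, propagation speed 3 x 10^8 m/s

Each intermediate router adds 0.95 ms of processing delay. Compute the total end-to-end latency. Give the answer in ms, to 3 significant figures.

17.3 ms

L = 1250 × 8 = 10000 bits.
Transmission delay per hop = L/R = 10000/88000000 = 0.113636 ms; 4 hops → 0.454545 ms.
Propagation delays (d/s per hop): 5.53333, 2.5, 0.00248, 6 ms; sum = 14.0358 ms.
Processing at 3 router(s): 3 × 0.95 ms = 2.85 ms.
End-to-end = 17.3 ms.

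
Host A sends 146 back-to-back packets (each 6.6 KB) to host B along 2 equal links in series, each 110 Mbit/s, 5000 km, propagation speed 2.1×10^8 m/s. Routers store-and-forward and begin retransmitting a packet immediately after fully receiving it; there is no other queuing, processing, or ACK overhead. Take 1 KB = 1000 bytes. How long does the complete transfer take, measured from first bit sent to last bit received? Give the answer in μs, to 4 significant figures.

Per-hop transmission t_tx = L/R = 52800/110000000 = 480 μs.
Per-hop propagation t_prop = 5000000/210000000 = 23809.5 μs.
Pipeline fill: first packet needs 2·t_tx to clear all hops; remaining 145 packets each add one t_tx.
Total = (2+146-1)·t_tx + 2·t_prop = 147·480 + 2·23809.5 = 118200 μs.

118200 μs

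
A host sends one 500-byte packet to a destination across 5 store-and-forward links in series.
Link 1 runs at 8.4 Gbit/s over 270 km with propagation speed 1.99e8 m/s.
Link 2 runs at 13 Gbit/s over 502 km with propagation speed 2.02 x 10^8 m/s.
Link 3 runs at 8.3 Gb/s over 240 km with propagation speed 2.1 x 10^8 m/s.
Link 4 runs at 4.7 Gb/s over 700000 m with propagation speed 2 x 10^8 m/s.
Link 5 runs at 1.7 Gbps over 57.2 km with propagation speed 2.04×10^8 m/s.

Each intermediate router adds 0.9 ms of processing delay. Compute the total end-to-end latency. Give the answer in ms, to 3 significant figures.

12.4 ms

L = 500 × 8 = 4000 bits.
Transmission delays (L/R per hop): 0.00047619, 0.000307692, 0.000481928, 0.000851064, 0.00235294 ms; sum = 0.00446982 ms.
Propagation delays (d/s per hop): 1.35678, 2.48515, 1.14286, 3.5, 0.280392 ms; sum = 8.76518 ms.
Processing at 4 router(s): 4 × 0.9 ms = 3.6 ms.
End-to-end = 12.4 ms.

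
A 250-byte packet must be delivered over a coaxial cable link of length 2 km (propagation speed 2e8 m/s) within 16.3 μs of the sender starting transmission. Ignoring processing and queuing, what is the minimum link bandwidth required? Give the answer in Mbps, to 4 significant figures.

317.5 Mbps

L = 2000 bits.
Propagation delay = 2000 / 200000000 = 10 μs.
Transmission budget = 16.3 − 10 = 6.3 μs.
R ≥ L / t_tx = 2000 bits / 6.3e-06 s = 317.5 Mbps.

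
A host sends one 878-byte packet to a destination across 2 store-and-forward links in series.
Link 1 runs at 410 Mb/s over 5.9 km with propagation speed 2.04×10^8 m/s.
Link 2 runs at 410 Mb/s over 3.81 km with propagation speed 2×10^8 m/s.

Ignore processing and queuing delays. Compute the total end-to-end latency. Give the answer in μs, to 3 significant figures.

82.2 μs

L = 878 × 8 = 7024 bits.
Transmission delay per hop = L/R = 7024/410000000 = 17.1317 μs; 2 hops → 34.2634 μs.
Propagation delays (d/s per hop): 28.9216, 19.05 μs; sum = 47.9716 μs.
End-to-end = 82.2 μs.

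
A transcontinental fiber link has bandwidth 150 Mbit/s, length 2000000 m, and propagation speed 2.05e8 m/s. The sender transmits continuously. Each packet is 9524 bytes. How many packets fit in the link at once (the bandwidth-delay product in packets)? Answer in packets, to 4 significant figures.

19.21 packets

Propagation delay = 2000000 / 2.05e+08 = 0.0097561 s.
BDP = R × t_prop = 150000000 × 0.0097561 = 1463410 bits.
In packets of 76192 bits: 19.21 packets.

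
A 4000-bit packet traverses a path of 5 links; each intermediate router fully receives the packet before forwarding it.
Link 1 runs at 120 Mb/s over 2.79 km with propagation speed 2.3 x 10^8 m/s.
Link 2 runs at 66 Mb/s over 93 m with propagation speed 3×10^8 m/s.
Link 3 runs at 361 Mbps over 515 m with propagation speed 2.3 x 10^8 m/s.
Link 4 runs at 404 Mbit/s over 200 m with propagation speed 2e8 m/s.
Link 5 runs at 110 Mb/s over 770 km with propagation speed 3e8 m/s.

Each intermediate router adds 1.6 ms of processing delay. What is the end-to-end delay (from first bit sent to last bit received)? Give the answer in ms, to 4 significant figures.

9.134 ms

Transmission delays (L/R per hop): 0.0333333, 0.0606061, 0.0110803, 0.00990099, 0.0363636 ms; sum = 0.151284 ms.
Propagation delays (d/s per hop): 0.0121304, 0.00031, 0.00223913, 0.001, 2.56667 ms; sum = 2.58235 ms.
Processing at 4 router(s): 4 × 1.6 ms = 6.4 ms.
End-to-end = 9.134 ms.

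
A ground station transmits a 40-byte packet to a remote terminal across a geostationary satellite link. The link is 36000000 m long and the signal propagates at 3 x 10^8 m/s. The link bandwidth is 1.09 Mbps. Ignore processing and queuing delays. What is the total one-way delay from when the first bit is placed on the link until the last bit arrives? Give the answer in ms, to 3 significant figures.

L = 40 × 8 = 320 bits.
Transmission delay = L/R = 320 / 1090000 = 0.293578 ms.
Propagation delay = d/s = 36000000 m / 300000000 m/s = 120 ms.
Total = 120 ms.

120 ms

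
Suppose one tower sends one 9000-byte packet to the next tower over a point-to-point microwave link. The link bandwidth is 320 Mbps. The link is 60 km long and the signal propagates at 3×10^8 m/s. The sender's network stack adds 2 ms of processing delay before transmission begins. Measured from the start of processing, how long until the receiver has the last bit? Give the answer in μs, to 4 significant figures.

L = 9000 × 8 = 72000 bits.
Transmission delay = L/R = 72000 / 320000000 = 225 μs.
Propagation delay = d/s = 60000 m / 300000000 m/s = 200 μs.
Plus processing delay 2 ms = 2000 μs.
Total = 2425 μs.

2425 μs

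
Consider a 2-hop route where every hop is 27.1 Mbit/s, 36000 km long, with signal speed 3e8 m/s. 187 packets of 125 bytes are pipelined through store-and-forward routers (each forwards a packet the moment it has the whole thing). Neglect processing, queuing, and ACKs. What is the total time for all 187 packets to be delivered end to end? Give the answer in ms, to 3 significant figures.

247 ms

Per-hop transmission t_tx = L/R = 1000/27100000 = 0.0369004 ms.
Per-hop propagation t_prop = 36000000/300000000 = 120 ms.
Pipeline fill: first packet needs 2·t_tx to clear all hops; remaining 186 packets each add one t_tx.
Total = (2+187-1)·t_tx + 2·t_prop = 188·0.0369004 + 2·120 = 247 ms.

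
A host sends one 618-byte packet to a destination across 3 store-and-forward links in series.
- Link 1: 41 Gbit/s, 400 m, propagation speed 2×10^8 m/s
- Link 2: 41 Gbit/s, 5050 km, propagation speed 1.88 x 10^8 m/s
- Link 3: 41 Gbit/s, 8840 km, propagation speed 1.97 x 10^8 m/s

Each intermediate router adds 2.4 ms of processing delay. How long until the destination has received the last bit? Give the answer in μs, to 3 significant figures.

L = 618 × 8 = 4944 bits.
Transmission delay per hop = L/R = 4944/41000000000 = 0.120585 μs; 3 hops → 0.361756 μs.
Propagation delays (d/s per hop): 2, 26861.7, 44873.1 μs; sum = 71736.8 μs.
Processing at 2 router(s): 2 × 2.4 ms = 4800 μs.
End-to-end = 76500 μs.

76500 μs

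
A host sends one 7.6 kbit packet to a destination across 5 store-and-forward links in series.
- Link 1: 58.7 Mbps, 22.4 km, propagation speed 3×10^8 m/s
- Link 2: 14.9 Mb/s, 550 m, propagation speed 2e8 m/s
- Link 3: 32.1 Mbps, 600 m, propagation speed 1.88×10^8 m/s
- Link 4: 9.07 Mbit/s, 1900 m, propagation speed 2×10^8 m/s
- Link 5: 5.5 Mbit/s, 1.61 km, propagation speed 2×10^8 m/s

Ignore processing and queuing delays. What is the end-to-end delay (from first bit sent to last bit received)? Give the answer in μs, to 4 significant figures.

L = 7600 bits.
Transmission delays (L/R per hop): 129.472, 510.067, 236.76, 837.927, 1381.82 μs; sum = 3096.04 μs.
Propagation delays (d/s per hop): 74.6667, 2.75, 3.19149, 9.5, 8.05 μs; sum = 98.1582 μs.
End-to-end = 3194 μs.

3194 μs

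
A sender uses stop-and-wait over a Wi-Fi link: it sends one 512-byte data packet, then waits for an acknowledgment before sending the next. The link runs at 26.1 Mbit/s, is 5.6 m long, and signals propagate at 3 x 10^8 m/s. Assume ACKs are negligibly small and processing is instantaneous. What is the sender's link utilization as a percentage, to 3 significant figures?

t_tx = L/R = 4096/26100000 = 0.000156935 s.
t_prop = 5.6/300000000 = 1.86667e-08 s; RTT = 3.73333e-08 s.
Cycle = t_tx + RTT = 0.000156972 s.
Utilization = t_tx / cycle = 0.000156935/0.000156972 = 100 %.

100 %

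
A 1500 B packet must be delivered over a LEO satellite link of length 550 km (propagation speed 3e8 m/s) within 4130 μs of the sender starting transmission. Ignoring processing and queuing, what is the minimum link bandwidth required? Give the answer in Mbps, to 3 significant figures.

5.22 Mbps

L = 12000 bits.
Propagation delay = 550000 / 300000000 = 1833.33 μs.
Transmission budget = 4130 − 1833.33 = 2296.67 μs.
R ≥ L / t_tx = 12000 bits / 0.00229667 s = 5.22 Mbps.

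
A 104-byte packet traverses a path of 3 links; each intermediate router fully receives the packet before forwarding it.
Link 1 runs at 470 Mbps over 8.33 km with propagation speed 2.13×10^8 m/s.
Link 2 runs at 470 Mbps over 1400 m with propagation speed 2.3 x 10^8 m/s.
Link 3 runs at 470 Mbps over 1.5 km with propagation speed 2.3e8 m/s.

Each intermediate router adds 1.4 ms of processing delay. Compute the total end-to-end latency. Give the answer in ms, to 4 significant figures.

2.857 ms

L = 104 × 8 = 832 bits.
Transmission delay per hop = L/R = 832/470000000 = 0.00177021 ms; 3 hops → 0.00531064 ms.
Propagation delays (d/s per hop): 0.039108, 0.00608696, 0.00652174 ms; sum = 0.0517167 ms.
Processing at 2 router(s): 2 × 1.4 ms = 2.8 ms.
End-to-end = 2.857 ms.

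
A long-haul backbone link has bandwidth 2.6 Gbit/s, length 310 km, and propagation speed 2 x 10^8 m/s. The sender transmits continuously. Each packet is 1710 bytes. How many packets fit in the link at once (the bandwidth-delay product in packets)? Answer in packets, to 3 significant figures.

295 packets

Propagation delay = 310000 / 200000000 = 0.00155 s.
BDP = R × t_prop = 2600000000 × 0.00155 = 4030000 bits.
In packets of 13680 bits: 295 packets.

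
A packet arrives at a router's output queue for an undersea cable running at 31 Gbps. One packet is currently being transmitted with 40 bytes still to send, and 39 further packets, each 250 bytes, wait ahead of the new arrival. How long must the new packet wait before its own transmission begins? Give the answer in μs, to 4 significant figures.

2.526 μs

Each queued packet: L/R = 2000/31000000000 = 0.0645161 μs.
39 queued → 2.51613 μs.
Plus remaining 320 bits of current packet: 0.0103226 μs.
Queuing delay = 2.526 μs.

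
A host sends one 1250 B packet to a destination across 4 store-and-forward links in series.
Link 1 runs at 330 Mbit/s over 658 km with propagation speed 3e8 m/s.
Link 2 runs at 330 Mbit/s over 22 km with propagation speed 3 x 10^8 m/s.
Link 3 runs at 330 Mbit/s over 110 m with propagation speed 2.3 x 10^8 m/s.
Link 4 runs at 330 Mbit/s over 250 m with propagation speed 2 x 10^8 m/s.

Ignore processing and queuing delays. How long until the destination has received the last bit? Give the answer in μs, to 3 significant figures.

2390 μs

L = 1250 × 8 = 10000 bits.
Transmission delay per hop = L/R = 10000/330000000 = 30.303 μs; 4 hops → 121.212 μs.
Propagation delays (d/s per hop): 2193.33, 73.3333, 0.478261, 1.25 μs; sum = 2268.39 μs.
End-to-end = 2390 μs.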